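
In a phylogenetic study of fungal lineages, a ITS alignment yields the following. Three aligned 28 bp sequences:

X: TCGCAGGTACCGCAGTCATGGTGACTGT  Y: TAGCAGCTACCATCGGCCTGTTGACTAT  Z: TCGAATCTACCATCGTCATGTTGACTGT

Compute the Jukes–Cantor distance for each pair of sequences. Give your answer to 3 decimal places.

d(X,Y) = 0.420, d(X,Z) = 0.304, d(Y,Z) = 0.252

X–Y: 9/28 sites differ → p ≈ 0.321429, d = −0.75 ln(1 − 0.428572) = 0.419713 ≈ 0.420.
X–Z: 7/28 sites differ → p = 0.25, d = −0.75 ln(1 − 0.333333) = 0.304098 ≈ 0.304.
Y–Z: 6/28 sites differ → p ≈ 0.214286, d = −0.75 ln(1 − 0.285715) = 0.252355 ≈ 0.252.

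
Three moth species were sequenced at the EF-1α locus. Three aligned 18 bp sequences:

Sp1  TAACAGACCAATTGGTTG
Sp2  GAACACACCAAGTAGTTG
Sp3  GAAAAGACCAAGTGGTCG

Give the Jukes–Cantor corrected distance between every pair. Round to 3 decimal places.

d(Sp1,Sp2) = 0.264, d(Sp1,Sp3) = 0.264, d(Sp2,Sp3) = 0.264

Sp1–Sp2: 4/18 sites differ → p ≈ 0.222222, d = −0.75 ln(1 − 0.296296) = 0.263548 ≈ 0.264.
Sp1–Sp3: 4/18 sites differ → p ≈ 0.222222, d = −0.75 ln(1 − 0.296296) = 0.263548 ≈ 0.264.
Sp2–Sp3: 4/18 sites differ → p ≈ 0.222222, d = −0.75 ln(1 − 0.296296) = 0.263548 ≈ 0.264.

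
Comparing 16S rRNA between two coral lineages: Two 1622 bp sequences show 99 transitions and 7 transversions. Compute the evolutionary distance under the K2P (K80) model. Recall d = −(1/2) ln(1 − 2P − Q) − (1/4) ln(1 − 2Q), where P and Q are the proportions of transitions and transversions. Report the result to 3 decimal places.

0.070

P = 99/1622 ≈ 0.061036 and Q = 7/1622 ≈ 0.004316.
Under the Kimura two-parameter model, d = −½ ln(1 − 2P − Q) − ¼ ln(1 − 2Q).
1 − 2P − Q = 0.873612, giving −½ ln(0.873612) = 0.067559.
1 − 2Q = 0.991368, giving −¼ ln(0.991368) = 0.002167.
d = 0.067559 + 0.002167 = 0.069726.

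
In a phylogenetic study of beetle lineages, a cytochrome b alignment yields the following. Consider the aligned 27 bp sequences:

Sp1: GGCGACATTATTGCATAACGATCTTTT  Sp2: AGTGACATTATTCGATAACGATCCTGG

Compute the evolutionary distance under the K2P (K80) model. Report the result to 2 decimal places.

Of 27 sites, 3 differences are transitions and 4 are transversions, so P = 3/27 ≈ 0.111111 and Q = 4/27 ≈ 0.148148.
Under the Kimura two-parameter model, d = −½ ln(1 − 2P − Q) − ¼ ln(1 − 2Q).
1 − 2P − Q = 0.62963, giving −½ ln(0.62963) = 0.231311.
1 − 2Q = 0.703704, giving −¼ ln(0.703704) = 0.087849.
d = 0.231311 + 0.087849 = 0.319160.

0.32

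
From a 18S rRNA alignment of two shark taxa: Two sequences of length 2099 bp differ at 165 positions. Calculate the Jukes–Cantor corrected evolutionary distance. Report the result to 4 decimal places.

p = 165/2099 ≈ 0.078609.
d = −(3/4) ln(1 − 4p/3) = −0.75 ln(1 − 0.104812) = −0.75 ln(0.895188)
  = −0.75 × (-0.110722) = 0.083042 substitutions/site.

0.0830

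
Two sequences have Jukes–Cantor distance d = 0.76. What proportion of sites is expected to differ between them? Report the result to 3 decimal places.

0.478

p = (3/4)(1 − e^(−4d/3)) = 0.75 × (1 − e^(-1.013333)) = 0.75 × (1 − 0.363007) = 0.477745.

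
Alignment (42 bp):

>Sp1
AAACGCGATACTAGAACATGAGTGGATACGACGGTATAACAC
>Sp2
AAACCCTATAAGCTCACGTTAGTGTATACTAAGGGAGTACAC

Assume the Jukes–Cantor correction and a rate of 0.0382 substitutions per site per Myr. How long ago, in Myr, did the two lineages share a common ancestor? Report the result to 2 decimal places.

The sequences differ at 15 of 42 sites, so p = 15/42 ≈ 0.357143.
d = −(3/4) ln(1 − 4p/3) = −0.75 ln(1 − 0.476191) = −0.75 ln(0.523809)
  = −0.75 × (-0.646628) = 0.484971 substitutions/site.
Under a molecular clock d = 2μt, so t = d/(2μ) = 0.484971 / (2 × 0.0382) = 6.35 Myr.

6.35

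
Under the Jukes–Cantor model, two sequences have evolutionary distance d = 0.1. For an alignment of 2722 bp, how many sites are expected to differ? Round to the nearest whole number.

255

Invert JC69: p = (3/4)(1 − e^(−4d/3)) = 0.75 × (1 − e^(-0.133333)) = 0.75 × (1 − 0.875174) = 0.093620.
Expected differing sites = pL ≈ 0.093620 × 2722 = 254.83364 ≈ 255.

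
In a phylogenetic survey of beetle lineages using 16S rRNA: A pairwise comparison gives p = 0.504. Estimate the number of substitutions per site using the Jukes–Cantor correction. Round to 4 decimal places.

d = −(3/4) ln(1 − 4p/3) = −0.75 ln(1 − 0.672) = −0.75 ln(0.328)
  = −0.75 × (-1.114742) = 0.836057 substitutions/site.

0.8361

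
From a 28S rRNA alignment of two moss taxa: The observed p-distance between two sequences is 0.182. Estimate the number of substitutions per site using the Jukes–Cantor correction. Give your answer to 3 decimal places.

d = −(3/4) ln(1 − 4p/3) = −0.75 ln(1 − 0.242667) = −0.75 ln(0.757333)
  = −0.75 × (-0.277952) = 0.208464 substitutions/site.

0.208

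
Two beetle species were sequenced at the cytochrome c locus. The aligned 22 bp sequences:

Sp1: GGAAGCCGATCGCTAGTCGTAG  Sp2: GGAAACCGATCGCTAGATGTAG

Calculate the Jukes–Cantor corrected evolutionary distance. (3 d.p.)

0.151

The sequences differ at 3 of 22 sites (5, 17, 18), so p = 3/22 ≈ 0.136364.
d = −(3/4) ln(1 − 4p/3) = −0.75 ln(1 − 0.181819) = −0.75 ln(0.818181)
  = −0.75 × (-0.200672) = 0.150504 substitutions/site.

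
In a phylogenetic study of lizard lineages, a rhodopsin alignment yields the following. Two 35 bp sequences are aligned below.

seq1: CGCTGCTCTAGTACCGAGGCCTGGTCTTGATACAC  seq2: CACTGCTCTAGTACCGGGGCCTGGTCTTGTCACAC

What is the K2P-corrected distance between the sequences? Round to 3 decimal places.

Of 35 sites, 3 differences are transitions and 1 are transversions, so P = 3/35 ≈ 0.085714 and Q = 1/35 ≈ 0.028571.
Under the Kimura two-parameter model, d = −½ ln(1 − 2P − Q) − ¼ ln(1 − 2Q).
1 − 2P − Q = 0.800001, giving −½ ln(0.800001) = 0.111571.
1 − 2Q = 0.942858, giving −¼ ln(0.942858) = 0.014710.
d = 0.111571 + 0.014710 = 0.126281.

0.126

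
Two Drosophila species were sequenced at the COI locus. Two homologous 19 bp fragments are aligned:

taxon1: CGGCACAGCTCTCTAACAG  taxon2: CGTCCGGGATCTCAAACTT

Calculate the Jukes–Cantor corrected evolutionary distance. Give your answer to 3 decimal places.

0.618

The sequences differ at 8 of 19 sites (3, 5, 6, 7, 9, 14, 18, 19), so p = 8/19 ≈ 0.421053.
d = −(3/4) ln(1 − 4p/3) = −0.75 ln(1 − 0.561404) = −0.75 ln(0.438596)
  = −0.75 × (-0.824177) = 0.618133 substitutions/site.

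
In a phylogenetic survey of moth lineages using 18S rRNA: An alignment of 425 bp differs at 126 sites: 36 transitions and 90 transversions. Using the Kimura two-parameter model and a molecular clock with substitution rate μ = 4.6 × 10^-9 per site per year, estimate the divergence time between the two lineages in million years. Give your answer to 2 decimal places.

P = 36/425 ≈ 0.084706 and Q = 90/425 ≈ 0.211765.
Under the Kimura two-parameter model, d = −½ ln(1 − 2P − Q) − ¼ ln(1 − 2Q).
1 − 2P − Q = 0.618823, giving −½ ln(0.618823) = 0.239968.
1 − 2Q = 0.57647, giving −¼ ln(0.57647) = 0.137708.
d = 0.239968 + 0.137708 = 0.377676.
Under a molecular clock d = 2μt, so t = d/(2μ) = 0.377676 / (2 × 4.6 × 10^-9) = 41.05 million years.

41.05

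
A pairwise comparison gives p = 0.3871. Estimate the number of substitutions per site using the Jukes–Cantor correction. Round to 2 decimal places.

d = −(3/4) ln(1 − 4p/3) = −0.75 ln(1 − 0.516133) = −0.75 ln(0.483867)
  = −0.75 × (-0.725945) = 0.544459 substitutions/site.

0.54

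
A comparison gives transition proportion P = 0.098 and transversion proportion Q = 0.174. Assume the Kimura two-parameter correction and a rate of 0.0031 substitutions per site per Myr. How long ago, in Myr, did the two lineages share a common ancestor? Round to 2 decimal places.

Under the Kimura two-parameter model, d = −½ ln(1 − 2P − Q) − ¼ ln(1 − 2Q).
1 − 2P − Q = 0.63, giving −½ ln(0.63) = 0.231018.
1 − 2Q = 0.652, giving −¼ ln(0.652) = 0.106928.
d = 0.231018 + 0.106928 = 0.337946.
Under a molecular clock d = 2μt, so t = d/(2μ) = 0.337946 / (2 × 0.0031) = 54.51 Myr.

54.51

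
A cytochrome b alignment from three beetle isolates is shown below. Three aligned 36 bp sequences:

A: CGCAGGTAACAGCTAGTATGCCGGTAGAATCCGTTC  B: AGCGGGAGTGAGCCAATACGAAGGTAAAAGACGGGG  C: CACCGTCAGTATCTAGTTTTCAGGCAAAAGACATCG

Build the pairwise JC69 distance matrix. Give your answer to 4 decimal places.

A–B: 17/36 sites differ → p ≈ 0.472222, d = −0.75 ln(1 − 0.629629) = 0.744938 ≈ 0.7449.
A–C: 17/36 sites differ → p ≈ 0.472222, d = −0.75 ln(1 − 0.629629) = 0.744938 ≈ 0.7449.
B–C: 19/36 sites differ → p ≈ 0.527778, d = −0.75 ln(1 − 0.703704) = 0.912297 ≈ 0.9123.

d(A,B) = 0.7449, d(A,C) = 0.7449, d(B,C) = 0.9123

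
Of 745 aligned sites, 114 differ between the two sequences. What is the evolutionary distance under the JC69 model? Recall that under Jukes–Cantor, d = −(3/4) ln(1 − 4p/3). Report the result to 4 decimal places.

0.1711

p = 114/745 ≈ 0.15302.
d = −(3/4) ln(1 − 4p/3) = −0.75 ln(1 − 0.204027) = −0.75 ln(0.795973)
  = −0.75 × (-0.228190) = 0.171143 substitutions/site.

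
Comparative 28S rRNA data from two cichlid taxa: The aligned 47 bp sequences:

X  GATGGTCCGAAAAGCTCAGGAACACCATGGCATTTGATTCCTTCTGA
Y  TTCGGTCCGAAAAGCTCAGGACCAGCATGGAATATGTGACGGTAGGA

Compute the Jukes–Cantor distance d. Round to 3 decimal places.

The sequences differ at 14 of 47 sites, so p = 14/47 ≈ 0.297872.
d = −(3/4) ln(1 − 4p/3) = −0.75 ln(1 − 0.397163) = −0.75 ln(0.602837)
  = −0.75 × (-0.506108) = 0.379581 substitutions/site.

0.380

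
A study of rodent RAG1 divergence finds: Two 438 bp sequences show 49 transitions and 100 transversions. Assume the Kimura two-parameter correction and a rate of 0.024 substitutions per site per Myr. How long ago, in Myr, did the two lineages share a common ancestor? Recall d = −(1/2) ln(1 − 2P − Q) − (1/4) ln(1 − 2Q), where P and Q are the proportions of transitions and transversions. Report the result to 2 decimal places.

9.44

P = 49/438 ≈ 0.111872 and Q = 100/438 ≈ 0.228311.
Under the Kimura two-parameter model, d = −½ ln(1 − 2P − Q) − ¼ ln(1 − 2Q).
1 − 2P − Q = 0.547945, giving −½ ln(0.547945) = 0.300790.
1 − 2Q = 0.543378, giving −¼ ln(0.543378) = 0.152488.
d = 0.300790 + 0.152488 = 0.453278.
Under a molecular clock d = 2μt, so t = d/(2μ) = 0.453278 / (2 × 0.024) = 9.44 Myr.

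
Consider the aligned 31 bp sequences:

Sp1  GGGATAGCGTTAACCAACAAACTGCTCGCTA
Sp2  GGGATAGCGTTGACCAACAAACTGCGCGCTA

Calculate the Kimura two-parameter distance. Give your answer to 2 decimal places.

Of 31 sites, 1 differences are transitions and 1 are transversions, so P = 1/31 ≈ 0.032258 and Q = 1/31 ≈ 0.032258.
Under the Kimura two-parameter model, d = −½ ln(1 − 2P − Q) − ¼ ln(1 − 2Q).
1 − 2P − Q = 0.903226, giving −½ ln(0.903226) = 0.050891.
1 − 2Q = 0.935484, giving −¼ ln(0.935484) = 0.016673.
d = 0.050891 + 0.016673 = 0.067564.

0.07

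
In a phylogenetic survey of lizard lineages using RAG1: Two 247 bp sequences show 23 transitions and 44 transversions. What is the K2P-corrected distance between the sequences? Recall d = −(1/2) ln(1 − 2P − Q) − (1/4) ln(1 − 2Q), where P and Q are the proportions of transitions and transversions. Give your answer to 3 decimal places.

0.337

P = 23/247 ≈ 0.093117 and Q = 44/247 ≈ 0.178138.
Under the Kimura two-parameter model, d = −½ ln(1 − 2P − Q) − ¼ ln(1 − 2Q).
1 − 2P − Q = 0.635628, giving −½ ln(0.635628) = 0.226571.
1 − 2Q = 0.643724, giving −¼ ln(0.643724) = 0.110121.
d = 0.226571 + 0.110121 = 0.336692.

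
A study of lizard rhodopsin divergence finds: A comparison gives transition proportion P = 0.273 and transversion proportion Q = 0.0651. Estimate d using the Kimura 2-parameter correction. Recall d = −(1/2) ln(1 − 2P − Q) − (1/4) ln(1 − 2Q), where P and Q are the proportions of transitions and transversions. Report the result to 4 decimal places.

0.5071

Under the Kimura two-parameter model, d = −½ ln(1 − 2P − Q) − ¼ ln(1 − 2Q).
1 − 2P − Q = 0.3889, giving −½ ln(0.3889) = 0.472217.
1 − 2Q = 0.8698, giving −¼ ln(0.8698) = 0.034873.
d = 0.472217 + 0.034873 = 0.507090.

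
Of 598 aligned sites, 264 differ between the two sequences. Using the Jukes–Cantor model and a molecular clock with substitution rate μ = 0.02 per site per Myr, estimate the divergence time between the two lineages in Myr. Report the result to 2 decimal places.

16.65

p = 264/598 ≈ 0.441472.
d = −(3/4) ln(1 − 4p/3) = −0.75 ln(1 − 0.588629) = −0.75 ln(0.411371)
  = −0.75 × (-0.888260) = 0.666195 substitutions/site.
Under a molecular clock d = 2μt, so t = d/(2μ) = 0.666195 / (2 × 0.02) = 16.65 Myr.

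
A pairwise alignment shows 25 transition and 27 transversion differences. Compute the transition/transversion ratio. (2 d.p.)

0.93

R = 25/27 = 0.925925… ≈ 0.93 (to 2 d.p.).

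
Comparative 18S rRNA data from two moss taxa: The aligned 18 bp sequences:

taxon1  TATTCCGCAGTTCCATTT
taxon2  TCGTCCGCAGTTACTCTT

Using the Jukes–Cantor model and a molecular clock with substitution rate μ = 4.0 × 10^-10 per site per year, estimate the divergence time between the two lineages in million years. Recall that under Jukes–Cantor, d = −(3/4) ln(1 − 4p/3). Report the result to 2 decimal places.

The sequences differ at 5 of 18 sites (2, 3, 13, 15, 16), so p = 5/18 ≈ 0.277778.
d = −(3/4) ln(1 − 4p/3) = −0.75 ln(1 − 0.370371) = −0.75 ln(0.629629)
  = −0.75 × (-0.462625) = 0.346969 substitutions/site.
Under a molecular clock d = 2μt, so t = d/(2μ) = 0.346969 / (2 × 4.0 × 10^-10) = 433.71 million years.

433.71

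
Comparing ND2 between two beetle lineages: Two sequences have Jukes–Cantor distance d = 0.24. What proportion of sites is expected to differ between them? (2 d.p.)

p = (3/4)(1 − e^(−4d/3)) = 0.75 × (1 − e^(-0.32)) = 0.75 × (1 − 0.726149) = 0.205388.

0.21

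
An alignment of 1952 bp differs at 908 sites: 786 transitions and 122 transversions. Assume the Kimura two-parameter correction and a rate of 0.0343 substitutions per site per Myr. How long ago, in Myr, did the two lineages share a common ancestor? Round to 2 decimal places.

15.24

P = 786/1952 ≈ 0.402664 and Q = 122/1952 = 0.0625.
Under the Kimura two-parameter model, d = −½ ln(1 − 2P − Q) − ¼ ln(1 − 2Q).
1 − 2P − Q = 0.132172, giving −½ ln(0.132172) = 1.011826.
1 − 2Q = 0.875, giving −¼ ln(0.875) = 0.033383.
d = 1.011826 + 0.033383 = 1.045209.
Under a molecular clock d = 2μt, so t = d/(2μ) = 1.045209 / (2 × 0.0343) = 15.24 Myr.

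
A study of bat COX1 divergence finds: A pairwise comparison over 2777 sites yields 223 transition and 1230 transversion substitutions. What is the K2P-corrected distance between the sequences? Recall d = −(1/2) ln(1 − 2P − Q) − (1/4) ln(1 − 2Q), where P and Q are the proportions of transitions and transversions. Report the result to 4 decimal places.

P = 223/2777 ≈ 0.080302 and Q = 1230/2777 ≈ 0.442924.
Under the Kimura two-parameter model, d = −½ ln(1 − 2P − Q) − ¼ ln(1 − 2Q).
1 − 2P − Q = 0.396472, giving −½ ln(0.396472) = 0.462575.
1 − 2Q = 0.114152, giving −¼ ln(0.114152) = 0.542556.
d = 0.462575 + 0.542556 = 1.005131.

1.0051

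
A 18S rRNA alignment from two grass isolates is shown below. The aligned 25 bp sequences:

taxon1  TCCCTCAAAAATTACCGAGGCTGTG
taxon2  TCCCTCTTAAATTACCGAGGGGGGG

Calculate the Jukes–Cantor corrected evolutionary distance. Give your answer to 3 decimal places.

The sequences differ at 5 of 25 sites (7, 8, 21, 22, 24), so p = 5/25 = 0.2.
d = −(3/4) ln(1 − 4p/3) = −0.75 ln(1 − 0.266667) = −0.75 ln(0.733333)
  = −0.75 × (-0.310155) = 0.232616 substitutions/site.

0.233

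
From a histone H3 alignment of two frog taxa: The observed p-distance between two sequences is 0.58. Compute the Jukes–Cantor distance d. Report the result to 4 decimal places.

d = −(3/4) ln(1 − 4p/3) = −0.75 ln(1 − 0.773333) = −0.75 ln(0.226667)
  = −0.75 × (-1.484273) = 1.113205 substitutions/site.

1.1132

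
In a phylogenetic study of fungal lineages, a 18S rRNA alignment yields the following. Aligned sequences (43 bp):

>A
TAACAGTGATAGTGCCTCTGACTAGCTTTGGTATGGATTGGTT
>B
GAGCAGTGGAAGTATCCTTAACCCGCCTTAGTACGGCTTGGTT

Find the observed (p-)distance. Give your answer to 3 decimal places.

0.349

The sequences differ at 15 of 43 positions.
p = 15/43 = 0.348837… ≈ 0.349 (to 3 d.p.).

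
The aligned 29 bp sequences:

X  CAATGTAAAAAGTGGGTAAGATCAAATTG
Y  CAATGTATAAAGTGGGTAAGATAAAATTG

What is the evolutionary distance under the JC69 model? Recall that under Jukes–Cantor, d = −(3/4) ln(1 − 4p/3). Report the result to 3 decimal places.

0.072

The sequences differ at 2 of 29 sites (8, 23), so p = 2/29 ≈ 0.068966.
d = −(3/4) ln(1 − 4p/3) = −0.75 ln(1 − 0.091955) = −0.75 ln(0.908045)
  = −0.75 × (-0.096461) = 0.072346 substitutions/site.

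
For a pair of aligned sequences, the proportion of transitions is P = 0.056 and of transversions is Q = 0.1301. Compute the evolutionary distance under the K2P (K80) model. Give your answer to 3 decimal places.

0.214

Under the Kimura two-parameter model, d = −½ ln(1 − 2P − Q) − ¼ ln(1 − 2Q).
1 − 2P − Q = 0.7579, giving −½ ln(0.7579) = 0.138602.
1 − 2Q = 0.7398, giving −¼ ln(0.7398) = 0.075344.
d = 0.138602 + 0.075344 = 0.213946.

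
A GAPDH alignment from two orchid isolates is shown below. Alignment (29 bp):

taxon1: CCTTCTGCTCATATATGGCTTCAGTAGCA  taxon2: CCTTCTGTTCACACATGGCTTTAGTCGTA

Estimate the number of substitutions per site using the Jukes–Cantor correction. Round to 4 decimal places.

The sequences differ at 6 of 29 sites (8, 12, 14, 22, 26, 28), so p = 6/29 ≈ 0.206897.
d = −(3/4) ln(1 − 4p/3) = −0.75 ln(1 − 0.275863) = −0.75 ln(0.724137)
  = −0.75 × (-0.322775) = 0.242081 substitutions/site.

0.2421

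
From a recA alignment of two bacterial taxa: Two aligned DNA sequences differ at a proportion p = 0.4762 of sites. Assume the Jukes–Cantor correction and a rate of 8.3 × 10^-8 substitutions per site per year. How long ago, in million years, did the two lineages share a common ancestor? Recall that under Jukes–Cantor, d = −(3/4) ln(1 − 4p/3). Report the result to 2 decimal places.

d = −(3/4) ln(1 − 4p/3) = −0.75 ln(1 − 0.634933) = −0.75 ln(0.365067)
  = −0.75 × (-1.007674) = 0.755756 substitutions/site.
Under a molecular clock d = 2μt, so t = d/(2μ) = 0.755756 / (2 × 8.3 × 10^-8) = 4.55 million years.

4.55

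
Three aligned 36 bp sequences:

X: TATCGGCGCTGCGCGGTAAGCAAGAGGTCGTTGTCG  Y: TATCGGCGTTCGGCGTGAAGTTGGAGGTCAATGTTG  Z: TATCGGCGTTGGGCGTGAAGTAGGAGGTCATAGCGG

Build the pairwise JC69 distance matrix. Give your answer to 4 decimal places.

d(X,Y) = 0.3924, d(X,Z) = 0.3470, d(Y,Z) = 0.1885

X–Y: 11/36 sites differ → p ≈ 0.305556, d = −0.75 ln(1 − 0.407408) = 0.392437 ≈ 0.3924.
X–Z: 10/36 sites differ → p ≈ 0.277778, d = −0.75 ln(1 − 0.370371) = 0.346968 ≈ 0.3470.
Y–Z: 6/36 sites differ → p ≈ 0.166667, d = −0.75 ln(1 − 0.222223) = 0.188487 ≈ 0.1885.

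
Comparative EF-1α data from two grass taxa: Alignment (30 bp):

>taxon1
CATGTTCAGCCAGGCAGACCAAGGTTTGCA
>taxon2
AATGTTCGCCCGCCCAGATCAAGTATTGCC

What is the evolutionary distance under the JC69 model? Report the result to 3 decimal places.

0.441

The sequences differ at 10 of 30 sites (1, 8, 9, 12, 13, 14, 19, 24, 25, 30), so p = 10/30 ≈ 0.333333.
d = −(3/4) ln(1 − 4p/3) = −0.75 ln(1 − 0.444444) = −0.75 ln(0.555556)
  = −0.75 × (-0.587786) = 0.440840 substitutions/site.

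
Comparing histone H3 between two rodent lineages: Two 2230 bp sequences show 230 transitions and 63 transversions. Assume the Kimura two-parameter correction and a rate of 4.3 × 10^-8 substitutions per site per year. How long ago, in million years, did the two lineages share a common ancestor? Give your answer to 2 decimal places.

1.72

P = 230/2230 ≈ 0.103139 and Q = 63/2230 ≈ 0.028251.
Under the Kimura two-parameter model, d = −½ ln(1 − 2P − Q) − ¼ ln(1 − 2Q).
1 − 2P − Q = 0.765471, giving −½ ln(0.765471) = 0.133632.
1 − 2Q = 0.943498, giving −¼ ln(0.943498) = 0.014540.
d = 0.133632 + 0.014540 = 0.148172.
Under a molecular clock d = 2μt, so t = d/(2μ) = 0.148172 / (2 × 4.3 × 10^-8) = 1.72 million years.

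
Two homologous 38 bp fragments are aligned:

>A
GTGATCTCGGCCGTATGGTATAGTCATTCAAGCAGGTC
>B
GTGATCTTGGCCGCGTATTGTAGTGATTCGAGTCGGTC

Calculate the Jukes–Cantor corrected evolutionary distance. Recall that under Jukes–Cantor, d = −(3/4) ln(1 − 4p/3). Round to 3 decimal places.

The sequences differ at 10 of 38 sites (8, 14, 15, 17, 18, 20, 25, 30, 33, 34), so p = 10/38 ≈ 0.263158.
d = −(3/4) ln(1 − 4p/3) = −0.75 ln(1 − 0.350877) = −0.75 ln(0.649123)
  = −0.75 × (-0.432133) = 0.324100 substitutions/site.

0.324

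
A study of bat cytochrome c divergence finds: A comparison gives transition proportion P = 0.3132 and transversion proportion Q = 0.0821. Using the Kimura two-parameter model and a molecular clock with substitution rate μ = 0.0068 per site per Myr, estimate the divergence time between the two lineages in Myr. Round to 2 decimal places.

Under the Kimura two-parameter model, d = −½ ln(1 − 2P − Q) − ¼ ln(1 − 2Q).
1 − 2P − Q = 0.2915, giving −½ ln(0.2915) = 0.616358.
1 − 2Q = 0.8358, giving −¼ ln(0.8358) = 0.044841.
d = 0.616358 + 0.044841 = 0.661199.
Under a molecular clock d = 2μt, so t = d/(2μ) = 0.661199 / (2 × 0.0068) = 48.62 Myr.

48.62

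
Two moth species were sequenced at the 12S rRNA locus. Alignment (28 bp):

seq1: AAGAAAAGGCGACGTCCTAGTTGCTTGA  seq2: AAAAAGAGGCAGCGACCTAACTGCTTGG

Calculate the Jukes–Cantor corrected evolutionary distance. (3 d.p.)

0.360

The sequences differ at 8 of 28 sites (3, 6, 11, 12, 15, 20, 21, 28), so p = 8/28 ≈ 0.285714.
d = −(3/4) ln(1 − 4p/3) = −0.75 ln(1 − 0.380952) = −0.75 ln(0.619048)
  = −0.75 × (-0.479572) = 0.359679 substitutions/site.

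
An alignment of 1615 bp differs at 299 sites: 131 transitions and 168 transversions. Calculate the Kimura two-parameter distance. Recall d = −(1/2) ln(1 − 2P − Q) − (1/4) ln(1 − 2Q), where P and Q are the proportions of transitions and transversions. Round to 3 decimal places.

0.213

P = 131/1615 ≈ 0.081115 and Q = 168/1615 ≈ 0.104025.
Under the Kimura two-parameter model, d = −½ ln(1 − 2P − Q) − ¼ ln(1 − 2Q).
1 − 2P − Q = 0.733745, giving −½ ln(0.733745) = 0.154797.
1 − 2Q = 0.79195, giving −¼ ln(0.79195) = 0.058314.
d = 0.154797 + 0.058314 = 0.213111.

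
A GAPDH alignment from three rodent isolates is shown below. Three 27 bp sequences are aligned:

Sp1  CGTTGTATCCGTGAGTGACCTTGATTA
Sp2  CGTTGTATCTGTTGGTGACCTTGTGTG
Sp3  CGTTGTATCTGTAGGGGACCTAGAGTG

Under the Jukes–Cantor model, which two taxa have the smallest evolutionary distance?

Sp2 and Sp3

Sp1–Sp2: 6/27 differ, p = 0.222, d = 0.264.
Sp1–Sp3: 7/27 differ, p = 0.259, d = 0.318.
Sp2–Sp3: 4/27 differ, p = 0.148, d = 0.165.
The smallest distance is between Sp2 and Sp3.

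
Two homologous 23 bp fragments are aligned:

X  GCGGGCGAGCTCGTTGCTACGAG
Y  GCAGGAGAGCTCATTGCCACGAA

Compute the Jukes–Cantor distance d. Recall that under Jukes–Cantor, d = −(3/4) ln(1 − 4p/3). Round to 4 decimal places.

The sequences differ at 5 of 23 sites (3, 6, 13, 18, 23), so p = 5/23 ≈ 0.217391.
d = −(3/4) ln(1 − 4p/3) = −0.75 ln(1 − 0.289855) = −0.75 ln(0.710145)
  = −0.75 × (-0.342286) = 0.256715 substitutions/site.

0.2567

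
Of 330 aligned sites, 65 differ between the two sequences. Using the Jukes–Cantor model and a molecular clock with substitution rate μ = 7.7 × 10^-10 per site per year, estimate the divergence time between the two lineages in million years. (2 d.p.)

148.37

p = 65/330 ≈ 0.19697.
d = −(3/4) ln(1 − 4p/3) = −0.75 ln(1 − 0.262627) = −0.75 ln(0.737373)
  = −0.75 × (-0.304661) = 0.228496 substitutions/site.
Under a molecular clock d = 2μt, so t = d/(2μ) = 0.228496 / (2 × 7.7 × 10^-10) = 148.37 million years.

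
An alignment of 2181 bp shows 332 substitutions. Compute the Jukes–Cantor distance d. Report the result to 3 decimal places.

0.170

p = 332/2181 ≈ 0.152224.
d = −(3/4) ln(1 − 4p/3) = −0.75 ln(1 − 0.202965) = −0.75 ln(0.797035)
  = −0.75 × (-0.226857) = 0.170143 substitutions/site.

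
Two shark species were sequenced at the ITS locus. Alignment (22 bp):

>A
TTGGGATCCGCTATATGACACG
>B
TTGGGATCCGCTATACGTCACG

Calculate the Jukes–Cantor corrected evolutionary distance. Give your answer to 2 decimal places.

0.10

The sequences differ at 2 of 22 sites (16, 18), so p = 2/22 ≈ 0.090909.
d = −(3/4) ln(1 − 4p/3) = −0.75 ln(1 − 0.121212) = −0.75 ln(0.878788)
  = −0.75 × (-0.129212) = 0.096909 substitutions/site.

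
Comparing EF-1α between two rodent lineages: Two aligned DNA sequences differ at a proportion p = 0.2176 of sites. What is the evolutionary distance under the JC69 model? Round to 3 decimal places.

0.257

d = −(3/4) ln(1 − 4p/3) = −0.75 ln(1 − 0.290133) = −0.75 ln(0.709867)
  = −0.75 × (-0.342678) = 0.257009 substitutions/site.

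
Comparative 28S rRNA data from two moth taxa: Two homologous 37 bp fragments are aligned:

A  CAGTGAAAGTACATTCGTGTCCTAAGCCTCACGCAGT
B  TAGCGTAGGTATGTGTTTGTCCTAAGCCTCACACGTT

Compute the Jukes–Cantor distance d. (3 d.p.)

The sequences differ at 12 of 37 sites, so p = 12/37 ≈ 0.324324.
d = −(3/4) ln(1 − 4p/3) = −0.75 ln(1 − 0.432432) = −0.75 ln(0.567568)
  = −0.75 × (-0.566395) = 0.424796 substitutions/site.

0.425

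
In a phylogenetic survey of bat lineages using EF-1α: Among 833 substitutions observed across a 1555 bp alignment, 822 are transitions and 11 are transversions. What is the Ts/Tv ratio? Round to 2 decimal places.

R = 822/11 = 74.727272… ≈ 74.73 (to 2 d.p.).

74.73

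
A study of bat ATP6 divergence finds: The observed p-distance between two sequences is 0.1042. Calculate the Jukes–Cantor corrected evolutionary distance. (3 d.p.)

0.112

d = −(3/4) ln(1 − 4p/3) = −0.75 ln(1 − 0.138933) = −0.75 ln(0.861067)
  = −0.75 × (-0.149583) = 0.112187 substitutions/site.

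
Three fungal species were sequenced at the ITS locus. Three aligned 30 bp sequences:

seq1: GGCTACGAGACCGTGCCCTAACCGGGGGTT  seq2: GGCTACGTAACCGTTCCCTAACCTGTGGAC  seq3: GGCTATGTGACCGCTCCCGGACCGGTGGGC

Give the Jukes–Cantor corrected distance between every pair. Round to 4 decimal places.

seq1–seq2: 7/30 sites differ → p ≈ 0.233333, d = −0.75 ln(1 − 0.311111) = 0.279506 ≈ 0.2795.
seq1–seq3: 9/30 sites differ → p = 0.3, d = −0.75 ln(1 − 0.4) = 0.383119 ≈ 0.3831.
seq2–seq3: 7/30 sites differ → p ≈ 0.233333, d = −0.75 ln(1 − 0.311111) = 0.279506 ≈ 0.2795.

d(seq1,seq2) = 0.2795, d(seq1,seq3) = 0.3831, d(seq2,seq3) = 0.2795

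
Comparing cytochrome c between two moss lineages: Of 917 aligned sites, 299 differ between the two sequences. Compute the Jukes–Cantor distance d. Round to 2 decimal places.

0.43

p = 299/917 ≈ 0.326063.
d = −(3/4) ln(1 − 4p/3) = −0.75 ln(1 − 0.434751) = −0.75 ln(0.565249)
  = −0.75 × (-0.570489) = 0.427867 substitutions/site.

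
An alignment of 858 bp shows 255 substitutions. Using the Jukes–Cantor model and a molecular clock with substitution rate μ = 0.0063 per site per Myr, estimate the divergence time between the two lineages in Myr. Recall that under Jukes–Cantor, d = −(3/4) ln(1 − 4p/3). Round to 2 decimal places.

p = 255/858 ≈ 0.297203.
d = −(3/4) ln(1 − 4p/3) = −0.75 ln(1 − 0.396271) = −0.75 ln(0.603729)
  = −0.75 × (-0.504630) = 0.378473 substitutions/site.
Under a molecular clock d = 2μt, so t = d/(2μ) = 0.378473 / (2 × 0.0063) = 30.04 Myr.

30.04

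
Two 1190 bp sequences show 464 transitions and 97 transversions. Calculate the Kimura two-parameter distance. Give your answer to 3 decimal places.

P = 464/1190 ≈ 0.389916 and Q = 97/1190 ≈ 0.081513.
Under the Kimura two-parameter model, d = −½ ln(1 − 2P − Q) − ¼ ln(1 − 2Q).
1 − 2P − Q = 0.138655, giving −½ ln(0.138655) = 0.987883.
1 − 2Q = 0.836974, giving −¼ ln(0.836974) = 0.044491.
d = 0.987883 + 0.044491 = 1.032374.

1.032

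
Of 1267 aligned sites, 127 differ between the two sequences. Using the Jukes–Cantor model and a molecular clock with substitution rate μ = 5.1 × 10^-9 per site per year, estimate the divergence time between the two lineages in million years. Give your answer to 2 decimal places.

p = 127/1267 ≈ 0.100237.
d = −(3/4) ln(1 − 4p/3) = −0.75 ln(1 − 0.133649) = −0.75 ln(0.866351)
  = −0.75 × (-0.143465) = 0.107599 substitutions/site.
Under a molecular clock d = 2μt, so t = d/(2μ) = 0.107599 / (2 × 5.1 × 10^-9) = 10.55 million years.

10.55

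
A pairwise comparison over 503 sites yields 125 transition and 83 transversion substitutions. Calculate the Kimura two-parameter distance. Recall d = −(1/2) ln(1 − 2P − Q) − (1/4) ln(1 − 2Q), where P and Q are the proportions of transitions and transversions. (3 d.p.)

P = 125/503 ≈ 0.248509 and Q = 83/503 ≈ 0.16501.
Under the Kimura two-parameter model, d = −½ ln(1 − 2P − Q) − ¼ ln(1 − 2Q).
1 − 2P − Q = 0.337972, giving −½ ln(0.337972) = 0.542396.
1 − 2Q = 0.66998, giving −¼ ln(0.66998) = 0.100127.
d = 0.542396 + 0.100127 = 0.642523.

0.643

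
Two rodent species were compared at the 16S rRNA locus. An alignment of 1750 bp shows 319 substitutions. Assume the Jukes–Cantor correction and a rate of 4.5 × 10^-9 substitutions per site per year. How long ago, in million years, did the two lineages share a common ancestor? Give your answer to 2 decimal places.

p = 319/1750 ≈ 0.182286.
d = −(3/4) ln(1 − 4p/3) = −0.75 ln(1 − 0.243048) = −0.75 ln(0.756952)
  = −0.75 × (-0.278455) = 0.208841 substitutions/site.
Under a molecular clock d = 2μt, so t = d/(2μ) = 0.208841 / (2 × 4.5 × 10^-9) = 23.20 million years.

23.20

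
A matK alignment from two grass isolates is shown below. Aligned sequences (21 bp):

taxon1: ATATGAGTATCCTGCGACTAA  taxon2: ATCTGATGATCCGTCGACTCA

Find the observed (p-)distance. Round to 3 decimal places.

0.286

The sequences differ at 6 of 21 positions (sites 3, 7, 8, 13, 14, 20).
p = 6/21 = 0.285714… ≈ 0.286 (to 3 d.p.).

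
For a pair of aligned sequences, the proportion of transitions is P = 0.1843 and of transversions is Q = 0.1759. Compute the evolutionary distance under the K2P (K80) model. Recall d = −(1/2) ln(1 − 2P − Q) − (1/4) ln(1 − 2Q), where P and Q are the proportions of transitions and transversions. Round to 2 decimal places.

0.50

Under the Kimura two-parameter model, d = −½ ln(1 − 2P − Q) − ¼ ln(1 − 2Q).
1 − 2P − Q = 0.4555, giving −½ ln(0.4555) = 0.393180.
1 − 2Q = 0.6482, giving −¼ ln(0.6482) = 0.108389.
d = 0.393180 + 0.108389 = 0.501569.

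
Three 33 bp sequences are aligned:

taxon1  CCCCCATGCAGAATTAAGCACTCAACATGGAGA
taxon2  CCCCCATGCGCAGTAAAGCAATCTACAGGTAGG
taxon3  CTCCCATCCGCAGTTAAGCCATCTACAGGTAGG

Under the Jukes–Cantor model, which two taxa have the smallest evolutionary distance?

taxon2 and taxon3

taxon1–taxon2: 9/33 differ, p = 0.273, d = 0.339.
taxon1–taxon3: 11/33 differ, p = 0.333, d = 0.441.
taxon2–taxon3: 4/33 differ, p = 0.121, d = 0.132.
The smallest distance is between taxon2 and taxon3.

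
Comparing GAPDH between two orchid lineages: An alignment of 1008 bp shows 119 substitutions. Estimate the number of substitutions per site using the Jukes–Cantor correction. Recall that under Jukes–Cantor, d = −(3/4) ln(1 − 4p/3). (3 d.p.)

0.128

p = 119/1008 ≈ 0.118056.
d = −(3/4) ln(1 − 4p/3) = −0.75 ln(1 − 0.157408) = −0.75 ln(0.842592)
  = −0.75 × (-0.171272) = 0.128454 substitutions/site.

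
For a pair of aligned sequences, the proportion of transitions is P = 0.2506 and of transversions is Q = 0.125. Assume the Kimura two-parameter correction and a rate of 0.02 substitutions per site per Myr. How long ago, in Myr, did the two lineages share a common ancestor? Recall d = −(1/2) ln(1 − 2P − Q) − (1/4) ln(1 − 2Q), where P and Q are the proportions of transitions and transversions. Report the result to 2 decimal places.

Under the Kimura two-parameter model, d = −½ ln(1 − 2P − Q) − ¼ ln(1 − 2Q).
1 − 2P − Q = 0.3738, giving −½ ln(0.3738) = 0.492017.
1 − 2Q = 0.75, giving −¼ ln(0.75) = 0.071921.
d = 0.492017 + 0.071921 = 0.563938.
Under a molecular clock d = 2μt, so t = d/(2μ) = 0.563938 / (2 × 0.02) = 14.10 Myr.

14.10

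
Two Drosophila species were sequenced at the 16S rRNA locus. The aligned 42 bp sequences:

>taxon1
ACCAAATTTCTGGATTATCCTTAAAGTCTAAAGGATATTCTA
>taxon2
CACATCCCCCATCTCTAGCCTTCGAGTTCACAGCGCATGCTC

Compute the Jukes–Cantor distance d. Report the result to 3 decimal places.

The sequences differ at 23 of 42 sites, so p = 23/42 ≈ 0.547619.
d = −(3/4) ln(1 − 4p/3) = −0.75 ln(1 − 0.730159) = −0.75 ln(0.269841)
  = −0.75 × (-1.309922) = 0.982442 substitutions/site.

0.982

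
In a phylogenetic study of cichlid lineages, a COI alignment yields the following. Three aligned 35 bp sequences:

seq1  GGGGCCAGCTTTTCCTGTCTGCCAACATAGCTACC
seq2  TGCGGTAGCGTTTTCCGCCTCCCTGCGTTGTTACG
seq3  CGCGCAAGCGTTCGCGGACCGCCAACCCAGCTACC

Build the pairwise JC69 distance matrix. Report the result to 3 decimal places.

seq1–seq2: 15/35 sites differ → p ≈ 0.428571, d = −0.75 ln(1 − 0.571428) = 0.635472 ≈ 0.635.
seq1–seq3: 11/35 sites differ → p ≈ 0.314286, d = −0.75 ln(1 − 0.419048) = 0.407315 ≈ 0.407.
seq2–seq3: 16/35 sites differ → p ≈ 0.457143, d = −0.75 ln(1 − 0.609524) = 0.705292 ≈ 0.705.

d(seq1,seq2) = 0.635, d(seq1,seq3) = 0.407, d(seq2,seq3) = 0.705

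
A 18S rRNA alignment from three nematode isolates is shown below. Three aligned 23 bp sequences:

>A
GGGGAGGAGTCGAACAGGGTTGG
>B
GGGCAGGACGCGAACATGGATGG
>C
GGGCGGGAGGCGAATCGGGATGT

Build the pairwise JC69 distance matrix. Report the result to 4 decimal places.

d(A,B) = 0.2567, d(A,C) = 0.3904, d(B,C) = 0.3206

A–B: 5/23 sites differ → p ≈ 0.217391, d = −0.75 ln(1 − 0.289855) = 0.256715 ≈ 0.2567.
A–C: 7/23 sites differ → p ≈ 0.304348, d = −0.75 ln(1 − 0.405797) = 0.390401 ≈ 0.3904.
B–C: 6/23 sites differ → p ≈ 0.26087, d = −0.75 ln(1 − 0.347827) = 0.320584 ≈ 0.3206.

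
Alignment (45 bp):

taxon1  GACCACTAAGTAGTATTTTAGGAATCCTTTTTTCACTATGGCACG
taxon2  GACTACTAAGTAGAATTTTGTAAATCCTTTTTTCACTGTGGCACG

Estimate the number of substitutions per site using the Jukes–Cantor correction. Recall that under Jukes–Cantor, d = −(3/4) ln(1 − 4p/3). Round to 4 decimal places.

The sequences differ at 6 of 45 sites (4, 14, 20, 21, 22, 38), so p = 6/45 ≈ 0.133333.
d = −(3/4) ln(1 − 4p/3) = −0.75 ln(1 − 0.177777) = −0.75 ln(0.822223)
  = −0.75 × (-0.195744) = 0.146808 substitutions/site.

0.1468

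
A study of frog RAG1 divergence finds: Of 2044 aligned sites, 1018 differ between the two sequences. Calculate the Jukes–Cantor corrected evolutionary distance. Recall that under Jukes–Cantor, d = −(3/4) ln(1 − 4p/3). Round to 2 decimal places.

0.82

p = 1018/2044 ≈ 0.498043.
d = −(3/4) ln(1 − 4p/3) = −0.75 ln(1 − 0.664057) = −0.75 ln(0.335943)
  = −0.75 × (-1.090814) = 0.818111 substitutions/site.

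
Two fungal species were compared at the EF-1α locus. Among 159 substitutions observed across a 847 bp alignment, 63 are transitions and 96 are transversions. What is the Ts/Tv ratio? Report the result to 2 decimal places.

R = 63/96 = 0.65625 ≈ 0.66 (to 2 d.p.).

0.66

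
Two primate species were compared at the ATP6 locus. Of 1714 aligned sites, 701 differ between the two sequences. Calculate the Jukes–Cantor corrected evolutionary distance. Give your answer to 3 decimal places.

p = 701/1714 ≈ 0.408985.
d = −(3/4) ln(1 − 4p/3) = −0.75 ln(1 − 0.545313) = −0.75 ln(0.454687)
  = −0.75 × (-0.788146) = 0.591110 substitutions/site.

0.591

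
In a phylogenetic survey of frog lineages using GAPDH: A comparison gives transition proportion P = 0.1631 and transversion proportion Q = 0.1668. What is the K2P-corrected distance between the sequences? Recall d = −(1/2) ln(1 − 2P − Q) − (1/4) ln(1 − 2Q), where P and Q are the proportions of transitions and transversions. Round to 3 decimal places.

0.441

Under the Kimura two-parameter model, d = −½ ln(1 − 2P − Q) − ¼ ln(1 − 2Q).
1 − 2P − Q = 0.507, giving −½ ln(0.507) = 0.339622.
1 − 2Q = 0.6664, giving −¼ ln(0.6664) = 0.101466.
d = 0.339622 + 0.101466 = 0.441088.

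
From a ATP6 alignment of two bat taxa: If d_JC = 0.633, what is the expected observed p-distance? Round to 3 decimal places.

0.428

p = (3/4)(1 − e^(−4d/3)) = 0.75 × (1 − e^(-0.844)) = 0.75 × (1 − 0.429987) = 0.427510.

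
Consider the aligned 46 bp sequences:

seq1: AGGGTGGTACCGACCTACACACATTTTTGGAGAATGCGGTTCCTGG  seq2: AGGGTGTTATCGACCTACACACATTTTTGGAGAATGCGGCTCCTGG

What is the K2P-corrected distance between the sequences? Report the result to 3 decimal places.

0.069

Of 46 sites, 2 differences are transitions and 1 are transversions, so P = 2/46 ≈ 0.043478 and Q = 1/46 ≈ 0.021739.
Under the Kimura two-parameter model, d = −½ ln(1 − 2P − Q) − ¼ ln(1 − 2Q).
1 − 2P − Q = 0.891305, giving −½ ln(0.891305) = 0.057534.
1 − 2Q = 0.956522, giving −¼ ln(0.956522) = 0.011113.
d = 0.057534 + 0.011113 = 0.068647.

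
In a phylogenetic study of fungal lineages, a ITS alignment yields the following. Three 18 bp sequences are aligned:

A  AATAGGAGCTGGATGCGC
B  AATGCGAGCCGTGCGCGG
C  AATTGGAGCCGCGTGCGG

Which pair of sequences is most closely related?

A–B: 7/18 differ, p = 0.389, d = 0.548.
A–C: 5/18 differ, p = 0.278, d = 0.347.
B–C: 4/18 differ, p = 0.222, d = 0.264.
The smallest distance is between B and C.

B and C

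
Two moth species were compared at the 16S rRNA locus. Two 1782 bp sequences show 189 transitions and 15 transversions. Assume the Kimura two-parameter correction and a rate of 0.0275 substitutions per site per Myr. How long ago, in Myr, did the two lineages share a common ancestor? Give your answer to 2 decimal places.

2.34

P = 189/1782 ≈ 0.106061 and Q = 15/1782 ≈ 0.008418.
Under the Kimura two-parameter model, d = −½ ln(1 − 2P − Q) − ¼ ln(1 − 2Q).
1 − 2P − Q = 0.77946, giving −½ ln(0.77946) = 0.124577.
1 − 2Q = 0.983164, giving −¼ ln(0.983164) = 0.004245.
d = 0.124577 + 0.004245 = 0.128822.
Under a molecular clock d = 2μt, so t = d/(2μ) = 0.128822 / (2 × 0.0275) = 2.34 Myr.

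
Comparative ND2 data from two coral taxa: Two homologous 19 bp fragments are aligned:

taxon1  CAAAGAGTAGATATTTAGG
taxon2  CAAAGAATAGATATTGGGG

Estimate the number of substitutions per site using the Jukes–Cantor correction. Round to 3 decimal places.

0.177

The sequences differ at 3 of 19 sites (7, 16, 17), so p = 3/19 ≈ 0.157895.
d = −(3/4) ln(1 − 4p/3) = −0.75 ln(1 − 0.210527) = −0.75 ln(0.789473)
  = −0.75 × (-0.236390) = 0.177293 substitutions/site.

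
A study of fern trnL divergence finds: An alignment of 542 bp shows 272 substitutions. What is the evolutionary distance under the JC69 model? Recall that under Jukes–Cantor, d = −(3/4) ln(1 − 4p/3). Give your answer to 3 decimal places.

p = 272/542 ≈ 0.501845.
d = −(3/4) ln(1 − 4p/3) = −0.75 ln(1 − 0.669127) = −0.75 ln(0.330873)
  = −0.75 × (-1.106021) = 0.829516 substitutions/site.

0.830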